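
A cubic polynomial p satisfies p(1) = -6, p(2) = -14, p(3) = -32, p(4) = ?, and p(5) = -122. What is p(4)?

The 4 known points determine the degree-3 polynomial uniquely.
Write p(s) = as^3 + bs^2 + cs + d. Substituting each data point gives a linear system:
  a + b + c + d = -6
  8a + 4b + 2c + d = -14
  27a + 9b + 3c + d = -32
  125a + 25b + 5c + d = -122
Solving the system yields a = -1, b = 1, c = -4, d = -2.
So p(s) = -s³ + s² - 4s - 2.
Then p(4) = -66.

-66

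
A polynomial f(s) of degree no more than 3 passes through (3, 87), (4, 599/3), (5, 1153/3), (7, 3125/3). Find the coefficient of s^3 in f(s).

Write f(s) = as^3 + bs^2 + cs + d. Substituting each data point gives a linear system:
  27a + 9b + 3c + d = 87
  64a + 16b + 4c + d = 599/3
  125a + 25b + 5c + d = 1153/3
  343a + 49b + 7c + d = 3125/3
Solving the system yields a = 3, b = 0, c = 5/3, d = 1.
So f(s) = 3s^3 + (5/3)s + 1.
The leading coefficient is 3.

3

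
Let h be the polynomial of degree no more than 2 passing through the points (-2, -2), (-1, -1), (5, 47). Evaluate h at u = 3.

23

Using the Lagrange interpolation formula with nodes -2, -1, 5:
  L_0(u) = (u + 1)(u - 5) / 7
  L_1(u) = (u + 2)(u - 5) / -6
  L_2(u) = (u + 2)(u + 1) / 42
Then h(u) = -2·L_0(u) - 1·L_1(u) + 47·L_2(u).
Expanding and collecting terms gives h(u) = u^2 + 4u + 2.
Evaluating at u = 3: h(3) = 23.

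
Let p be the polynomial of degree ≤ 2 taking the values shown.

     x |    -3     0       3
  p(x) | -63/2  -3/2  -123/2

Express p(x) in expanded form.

Write p(x) = ax^2 + bx + c. Substituting each data point gives a linear system:
  9a - 3b + c = -63/2
  c = -3/2
  9a + 3b + c = -123/2
Solving the system yields a = -5, b = -5, c = -3/2.
So p(x) = -5x² - 5x - 3/2.
Check: p(-3) = -63/2. ✓

p(x) = -5x^2 - 5x - 3/2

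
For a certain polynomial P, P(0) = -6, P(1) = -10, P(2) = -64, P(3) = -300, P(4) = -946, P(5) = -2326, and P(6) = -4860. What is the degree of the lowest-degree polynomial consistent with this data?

4

Forward differences of the values at x = 0, 1, 2, 3, 4, 5, 6:
  P  : -6  -10  -64  -300  -946  -2326  -4860
  Δ  : -4  -54  -236  -646  -1380  -2534
  Δ^2: -50  -182  -410  -734  -1154
  Δ^3: -132  -228  -324  -420
  Δ^4: -96  -96  -96
  Δ^5: 0  0
  Δ^6: 0
The fourth differences are constant (-96) and nonzero, while all higher differences vanish, so the minimal degree is 4.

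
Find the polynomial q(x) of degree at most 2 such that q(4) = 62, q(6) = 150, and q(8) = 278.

q(x) = 5x^2 - 6x + 6

Write q(x) = ax^2 + bx + c. Substituting each data point gives a linear system:
  16a + 4b + c = 62
  36a + 6b + c = 150
  64a + 8b + c = 278
Solving the system yields a = 5, b = -6, c = 6.
So q(x) = 5x^2 - 6x + 6.
Check: q(4) = 62. ✓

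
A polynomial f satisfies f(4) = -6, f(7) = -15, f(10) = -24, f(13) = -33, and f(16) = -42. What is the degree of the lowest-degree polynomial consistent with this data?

1

Forward differences of the values at n = 4, 7, 10, 13, 16:
  f  : -6  -15  -24  -33  -42
  Δ  : -9  -9  -9  -9
  Δ^2: 0  0  0
  Δ^3: 0  0
  Δ^4: 0
The first differences are constant (-9) and nonzero, while all higher differences vanish, so the minimal degree is 1.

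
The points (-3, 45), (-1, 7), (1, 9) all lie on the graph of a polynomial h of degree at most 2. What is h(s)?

Using the Lagrange interpolation formula with nodes -3, -1, 1:
  L_0(s) = (s + 1)(s - 1) / 8
  L_1(s) = (s + 3)(s - 1) / -4
  L_2(s) = (s + 3)(s + 1) / 8
Then h(s) = 45·L_0(s) + 7·L_1(s) + 9·L_2(s).
Expanding and collecting terms gives h(s) = 5s² + s + 3.
Check: h(-3) = 45. ✓

h(s) = 5s^2 + s + 3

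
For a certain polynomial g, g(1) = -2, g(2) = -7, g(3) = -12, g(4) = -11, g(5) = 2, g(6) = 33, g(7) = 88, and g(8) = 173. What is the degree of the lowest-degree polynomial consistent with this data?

3

Forward differences of the values at u = 1, 2, 3, 4, 5, 6, 7, 8:
  g  : -2  -7  -12  -11  2  33  88  173
  Δ  : -5  -5  1  13  31  55  85
  Δ^2: 0  6  12  18  24  30
  Δ^3: 6  6  6  6  6
  Δ^4: 0  0  0  0
  Δ^5: 0  0  0
  Δ^6: 0  0
  Δ^7: 0
The third differences are constant (6) and nonzero, while all higher differences vanish, so the minimal degree is 3.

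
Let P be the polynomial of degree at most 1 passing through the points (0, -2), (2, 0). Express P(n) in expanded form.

P(n) = n - 2

Write P(n) = an + b. Substituting each data point gives a linear system:
  b = -2
  2a + b = 0
Solving the system yields a = 1, b = -2.
So P(n) = n - 2.
Check: P(0) = -2. ✓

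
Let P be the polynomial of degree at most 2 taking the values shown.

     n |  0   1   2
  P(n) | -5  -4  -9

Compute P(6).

Forward differences of the values at n = 0, 1, 2:
  P  : -5  -4  -9
  Δ  : 1  -5
  Δ^2: -6
The second differences are constant, confirming degree 2.
Interpolating (Newton forward form) and evaluating at n = 6 gives P(6) = -89.

-89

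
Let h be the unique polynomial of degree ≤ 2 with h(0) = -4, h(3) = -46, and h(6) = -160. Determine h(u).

h(u) = -4u^2 - 2u - 4

Write h(u) = au^2 + bu + c. Substituting each data point gives a linear system:
  c = -4
  9a + 3b + c = -46
  36a + 6b + c = -160
Solving the system yields a = -4, b = -2, c = -4.
So h(u) = -4u^2 - 2u - 4.
Check: h(0) = -4. ✓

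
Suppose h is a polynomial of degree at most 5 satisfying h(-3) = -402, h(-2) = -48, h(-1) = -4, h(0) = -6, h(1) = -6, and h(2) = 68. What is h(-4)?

-1786

Write h(u) = au^5 + bu^4 + cu^3 + du^2 + eu + k. Substituting each data point gives a linear system:
  -243a + 81b - 27c + 9d - 3e + k = -402
  -32a + 16b - 8c + 4d - 2e + k = -48
  -a + b - c + d - e + k = -4
  k = -6
  a + b + c + d + e + k = -6
  32a + 16b + 8c + 4d + 2e + k = 68
Solving the system yields a = 2, b = 1, c = 0, d = 0, e = -3, k = -6.
So h(u) = 2u^5 + u^4 - 3u - 6.
Then h(-4) = -1786.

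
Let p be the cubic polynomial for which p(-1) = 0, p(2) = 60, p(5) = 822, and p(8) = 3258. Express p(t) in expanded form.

Using the Lagrange interpolation formula with nodes -1, 2, 5, 8:
  L_0(t) = (t - 2)(t - 5)(t - 8) / -162
  L_1(t) = (t + 1)(t - 5)(t - 8) / 54
  L_2(t) = (t + 1)(t - 2)(t - 8) / -54
  L_3(t) = (t + 1)(t - 2)(t - 5) / 162
Then p(t) = 0·L_0(t) + 60·L_1(t) + 822·L_2(t) + 3258·L_3(t).
Expanding and collecting terms gives p(t) = 6t^3 + 3t^2 - t + 2.
Check: p(5) = 822. ✓

p(t) = 6t^3 + 3t^2 - t + 2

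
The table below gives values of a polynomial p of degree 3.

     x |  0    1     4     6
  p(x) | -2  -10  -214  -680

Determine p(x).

Using the Lagrange interpolation formula with nodes 0, 1, 4, 6:
  L_0(x) = (x - 1)(x - 4)(x - 6) / -24
  L_1(x) = x(x - 4)(x - 6) / 15
  L_2(x) = x(x - 1)(x - 6) / -24
  L_3(x) = x(x - 1)(x - 4) / 60
Then p(x) = -2·L_0(x) - 10·L_1(x) - 214·L_2(x) - 680·L_3(x).
Expanding and collecting terms gives p(x) = -3x³ - 5x - 2.
Check: p(0) = -2. ✓

p(x) = -3x^3 - 5x - 2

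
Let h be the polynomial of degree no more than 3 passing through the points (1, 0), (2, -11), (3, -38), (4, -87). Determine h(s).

h(s) = -s^3 - 2s^2 + 2s + 1

Write h(s) = as^3 + bs^2 + cs + d. Substituting each data point gives a linear system:
  a + b + c + d = 0
  8a + 4b + 2c + d = -11
  27a + 9b + 3c + d = -38
  64a + 16b + 4c + d = -87
Solving the system yields a = -1, b = -2, c = 2, d = 1.
So h(s) = -s^3 - 2s^2 + 2s + 1.
Check: h(2) = -11. ✓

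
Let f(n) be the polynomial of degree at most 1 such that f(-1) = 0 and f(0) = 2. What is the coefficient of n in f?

2

Write f(n) = an + b. Substituting each data point gives a linear system:
  -a + b = 0
  b = 2
Solving the system yields a = 2, b = 2.
So f(n) = 2n + 2.
The leading coefficient is 2.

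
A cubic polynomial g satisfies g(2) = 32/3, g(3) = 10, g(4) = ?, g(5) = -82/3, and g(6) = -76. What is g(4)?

-2/3

The 4 known points determine the degree-3 polynomial uniquely.
Write g(u) = au^3 + bu^2 + cu + d. Substituting each data point gives a linear system:
  8a + 4b + 2c + d = 32/3
  27a + 9b + 3c + d = 10
  125a + 25b + 5c + d = -82/3
  216a + 36b + 6c + d = -76
Solving the system yields a = -1, b = 4, c = -5/3, d = 6.
So g(u) = -u^3 + 4u^2 - (5/3)u + 6.
Then g(4) = -2/3.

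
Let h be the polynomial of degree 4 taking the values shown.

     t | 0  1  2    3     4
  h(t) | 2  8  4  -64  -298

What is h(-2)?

Forward differences of the values at t = 0, 1, 2, 3, 4:
  h  : 2  8  4  -64  -298
  Δ  : 6  -4  -68  -234
  Δ^2: -10  -64  -166
  Δ^3: -54  -102
  Δ^4: -48
The fourth differences are constant, confirming degree 4.
Interpolating (Newton forward form) and evaluating at t = -2 gives h(-2) = -64.

-64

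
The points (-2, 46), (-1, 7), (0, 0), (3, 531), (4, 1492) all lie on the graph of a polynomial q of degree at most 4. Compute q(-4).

748

Using the Lagrange interpolation formula with nodes -2, -1, 0, 3, 4:
  L_0(t) = (t + 1)t(t - 3)(t - 4) / 60
  L_1(t) = (t + 2)t(t - 3)(t - 4) / -20
  L_2(t) = (t + 2)(t + 1)(t - 3)(t - 4) / 24
  L_3(t) = (t + 2)(t + 1)t(t - 4) / -60
  L_4(t) = (t + 2)(t + 1)t(t - 3) / 120
Then q(t) = 46·L_0(t) + 7·L_1(t) + 0·L_2(t) + 531·L_3(t) + 1492·L_4(t).
Expanding and collecting terms gives q(t) = 4t^4 + 6t^3 + 6t^2 - 3t.
Evaluating at t = -4: q(-4) = 748.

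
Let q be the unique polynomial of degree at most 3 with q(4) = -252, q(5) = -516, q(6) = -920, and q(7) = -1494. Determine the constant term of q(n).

4

Write q(n) = an^3 + bn^2 + cn + d. Substituting each data point gives a linear system:
  64a + 16b + 4c + d = -252
  125a + 25b + 5c + d = -516
  216a + 36b + 6c + d = -920
  343a + 49b + 7c + d = -1494
Solving the system yields a = -5, b = 5, c = -4, d = 4.
So q(n) = -5n^3 + 5n^2 - 4n + 4.
The constant term is 4.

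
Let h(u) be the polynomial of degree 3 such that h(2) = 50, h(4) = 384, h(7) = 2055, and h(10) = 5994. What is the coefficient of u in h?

-1

Write h(u) = au^3 + bu^2 + cu + d. Substituting each data point gives a linear system:
  8a + 4b + 2c + d = 50
  64a + 16b + 4c + d = 384
  343a + 49b + 7c + d = 2055
  1000a + 100b + 10c + d = 5994
Solving the system yields a = 6, b = 0, c = -1, d = 4.
So h(u) = 6u³ - u + 4.
The coefficient of u is -1.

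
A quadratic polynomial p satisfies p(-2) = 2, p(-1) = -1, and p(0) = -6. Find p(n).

p(n) = -n^2 - 6n - 6

Write p(n) = an^2 + bn + c. Substituting each data point gives a linear system:
  4a - 2b + c = 2
  a - b + c = -1
  c = -6
Solving the system yields a = -1, b = -6, c = -6.
So p(n) = -n^2 - 6n - 6.
Check: p(-1) = -1. ✓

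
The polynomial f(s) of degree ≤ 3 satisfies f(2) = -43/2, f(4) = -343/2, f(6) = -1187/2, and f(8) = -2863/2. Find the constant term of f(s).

Write f(s) = as^3 + bs^2 + cs + d. Substituting each data point gives a linear system:
  8a + 4b + 2c + d = -43/2
  64a + 16b + 4c + d = -343/2
  216a + 36b + 6c + d = -1187/2
  512a + 64b + 8c + d = -2863/2
Solving the system yields a = -3, b = 2, c = -3, d = 1/2.
So f(s) = -3s³ + 2s² - 3s + 1/2.
The constant term is 1/2.

1/2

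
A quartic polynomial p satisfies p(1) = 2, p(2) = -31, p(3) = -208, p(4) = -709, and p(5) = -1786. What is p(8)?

-12073

Using the Lagrange interpolation formula with nodes 1, 2, 3, 4, 5:
  L_0(x) = (x - 2)(x - 3)(x - 4)(x - 5) / 24
  L_1(x) = (x - 1)(x - 3)(x - 4)(x - 5) / -6
  L_2(x) = (x - 1)(x - 2)(x - 4)(x - 5) / 4
  L_3(x) = (x - 1)(x - 2)(x - 3)(x - 5) / -6
  L_4(x) = (x - 1)(x - 2)(x - 3)(x - 4) / 24
Then p(x) = 2·L_0(x) - 31·L_1(x) - 208·L_2(x) - 709·L_3(x) - 1786·L_4(x).
Expanding and collecting terms gives p(x) = -3x⁴ + 3x² + 3x - 1.
Evaluating at x = 8: p(8) = -12073.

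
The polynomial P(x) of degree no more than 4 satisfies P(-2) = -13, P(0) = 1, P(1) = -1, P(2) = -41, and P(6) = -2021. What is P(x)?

Write P(x) = ax^4 + bx^3 + cx^2 + dx + e. Substituting each data point gives a linear system:
  16a - 8b + 4c - 2d + e = -13
  e = 1
  a + b + c + d + e = -1
  16a + 8b + 4c + 2d + e = -41
  1296a + 216b + 36c + 6d + e = -2021
Solving the system yields a = -1, b = -3, c = -3, d = 5, e = 1.
So P(x) = -x^4 - 3x^3 - 3x^2 + 5x + 1.
Check: P(0) = 1. ✓

P(x) = -x^4 - 3x^3 - 3x^2 + 5x + 1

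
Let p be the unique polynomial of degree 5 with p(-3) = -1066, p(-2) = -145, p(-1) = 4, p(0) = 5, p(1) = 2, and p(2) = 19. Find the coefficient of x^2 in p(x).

3

Write p(x) = ax^5 + bx^4 + cx^3 + dx^2 + ex + k. Substituting each data point gives a linear system:
  -243a + 81b - 27c + 9d - 3e + k = -1066
  -32a + 16b - 8c + 4d - 2e + k = -145
  -a + b - c + d - e + k = 4
  k = 5
  a + b + c + d + e + k = 2
  32a + 16b + 8c + 4d + 2e + k = 19
Solving the system yields a = 3, b = -5, c = -1, d = 3, e = -3, k = 5.
So p(x) = 3x^5 - 5x^4 - x^3 + 3x^2 - 3x + 5.
The coefficient of x^2 is 3.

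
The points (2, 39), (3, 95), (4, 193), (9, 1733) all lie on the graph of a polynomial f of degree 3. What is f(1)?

Using the Lagrange interpolation formula with nodes 2, 3, 4, 9:
  L_0(n) = (n - 3)(n - 4)(n - 9) / -14
  L_1(n) = (n - 2)(n - 4)(n - 9) / 6
  L_2(n) = (n - 2)(n - 3)(n - 9) / -10
  L_3(n) = (n - 2)(n - 3)(n - 4) / 210
Then f(n) = 39·L_0(n) + 95·L_1(n) + 193·L_2(n) + 1733·L_3(n).
Expanding and collecting terms gives f(n) = 2n^3 + 3n^2 + 3n + 5.
Evaluating at n = 1: f(1) = 13.

13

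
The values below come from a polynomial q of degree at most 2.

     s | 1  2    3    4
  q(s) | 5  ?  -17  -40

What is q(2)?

-2

On equispaced nodes a degree-2 polynomial has vanishing third forward difference, so
  - q(1) + 3·q(2) - 3·q(3) + q(4) = 0.
Substituting the known values and solving for q(2):
  3·q(2) = -6
  q(2) = -2.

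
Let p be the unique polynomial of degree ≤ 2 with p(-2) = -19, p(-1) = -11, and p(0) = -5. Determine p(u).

Write p(u) = au^2 + bu + c. Substituting each data point gives a linear system:
  4a - 2b + c = -19
  a - b + c = -11
  c = -5
Solving the system yields a = -1, b = 5, c = -5.
So p(u) = -u² + 5u - 5.
Check: p(-1) = -11. ✓

p(u) = -u^2 + 5u - 5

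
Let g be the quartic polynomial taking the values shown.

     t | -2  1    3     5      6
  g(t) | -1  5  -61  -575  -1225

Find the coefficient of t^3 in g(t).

0

Write g(t) = at^4 + bt^3 + ct^2 + dt + e. Substituting each data point gives a linear system:
  16a - 8b + 4c - 2d + e = -1
  a + b + c + d + e = 5
  81a + 27b + 9c + 3d + e = -61
  625a + 125b + 25c + 5d + e = -575
  1296a + 216b + 36c + 6d + e = -1225
Solving the system yields a = -1, b = 0, c = 2, d = -1, e = 5.
So g(t) = -t⁴ + 2t² - t + 5.
The coefficient of t^3 is 0.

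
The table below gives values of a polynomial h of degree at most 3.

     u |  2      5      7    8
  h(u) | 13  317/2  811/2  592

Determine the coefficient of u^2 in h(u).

Write h(u) = au^3 + bu^2 + cu + d. Substituting each data point gives a linear system:
  8a + 4b + 2c + d = 13
  125a + 25b + 5c + d = 317/2
  343a + 49b + 7c + d = 811/2
  512a + 64b + 8c + d = 592
Solving the system yields a = 1, b = 1, c = 5/2, d = -4.
So h(u) = u³ + u² + (5/2)u - 4.
The coefficient of u^2 is 1.

1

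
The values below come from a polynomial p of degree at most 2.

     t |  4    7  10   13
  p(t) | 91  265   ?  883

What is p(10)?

529

The 3 known points determine the degree-2 polynomial uniquely.
Write p(t) = at^2 + bt + c. Substituting each data point gives a linear system:
  16a + 4b + c = 91
  49a + 7b + c = 265
  169a + 13b + c = 883
Solving the system yields a = 5, b = 3, c = -1.
So p(t) = 5t^2 + 3t - 1.
Then p(10) = 529.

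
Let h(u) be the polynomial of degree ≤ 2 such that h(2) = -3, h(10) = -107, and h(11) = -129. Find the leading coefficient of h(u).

-1

Write h(u) = au^2 + bu + c. Substituting each data point gives a linear system:
  4a + 2b + c = -3
  100a + 10b + c = -107
  121a + 11b + c = -129
Solving the system yields a = -1, b = -1, c = 3.
So h(u) = -u² - u + 3.
The leading coefficient is -1.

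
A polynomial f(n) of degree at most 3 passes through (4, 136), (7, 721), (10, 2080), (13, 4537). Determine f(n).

f(n) = 2n^3 + n^2 - 2n

Write f(n) = an^3 + bn^2 + cn + d. Substituting each data point gives a linear system:
  64a + 16b + 4c + d = 136
  343a + 49b + 7c + d = 721
  1000a + 100b + 10c + d = 2080
  2197a + 169b + 13c + d = 4537
Solving the system yields a = 2, b = 1, c = -2, d = 0.
So f(n) = 2n³ + n² - 2n.
Check: f(4) = 136. ✓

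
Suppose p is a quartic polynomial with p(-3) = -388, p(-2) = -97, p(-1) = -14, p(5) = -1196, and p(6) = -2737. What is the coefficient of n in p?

6

Write p(n) = an^4 + bn^3 + cn^2 + dn + e. Substituting each data point gives a linear system:
  81a - 27b + 9c - 3d + e = -388
  16a - 8b + 4c - 2d + e = -97
  a - b + c - d + e = -14
  625a + 125b + 25c + 5d + e = -1196
  1296a + 216b + 36c + 6d + e = -2737
Solving the system yields a = -3, b = 5, c = 1, d = 6, e = -1.
So p(n) = -3n⁴ + 5n³ + n² + 6n - 1.
The coefficient of n is 6.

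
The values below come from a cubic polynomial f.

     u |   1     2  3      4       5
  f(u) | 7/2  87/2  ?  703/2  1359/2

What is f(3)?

299/2

The 4 known points determine the degree-3 polynomial uniquely.
Write f(u) = au^3 + bu^2 + cu + d. Substituting each data point gives a linear system:
  a + b + c + d = 7/2
  8a + 4b + 2c + d = 87/2
  64a + 16b + 4c + d = 703/2
  125a + 25b + 5c + d = 1359/2
Solving the system yields a = 5, b = 3, c = -4, d = -1/2.
So f(u) = 5u^3 + 3u^2 - 4u - 1/2.
Then f(3) = 299/2.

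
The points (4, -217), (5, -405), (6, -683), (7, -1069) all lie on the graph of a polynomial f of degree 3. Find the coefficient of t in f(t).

Write f(t) = at^3 + bt^2 + ct + d. Substituting each data point gives a linear system:
  64a + 16b + 4c + d = -217
  125a + 25b + 5c + d = -405
  216a + 36b + 6c + d = -683
  343a + 49b + 7c + d = -1069
Solving the system yields a = -3, b = 0, c = -5, d = -5.
So f(t) = -3t^3 - 5t - 5.
The coefficient of t is -5.

-5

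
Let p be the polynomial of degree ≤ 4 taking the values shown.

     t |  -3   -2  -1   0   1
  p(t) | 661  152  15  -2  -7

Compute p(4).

Using the Lagrange interpolation formula with nodes -3, -2, -1, 0, 1:
  L_0(t) = (t + 2)(t + 1)t(t - 1) / 24
  L_1(t) = (t + 3)(t + 1)t(t - 1) / -6
  L_2(t) = (t + 3)(t + 2)t(t - 1) / 4
  L_3(t) = (t + 3)(t + 2)(t + 1)(t - 1) / -6
  L_4(t) = (t + 3)(t + 2)(t + 1)t / 24
Then p(t) = 661·L_0(t) + 152·L_1(t) + 15·L_2(t) - 2·L_3(t) - 7·L_4(t).
Expanding and collecting terms gives p(t) = 6t^4 - 6t^3 - 5t - 2.
Evaluating at t = 4: p(4) = 1130.

1130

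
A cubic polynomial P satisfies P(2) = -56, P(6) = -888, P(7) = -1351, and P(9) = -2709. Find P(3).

Using the Lagrange interpolation formula with nodes 2, 6, 7, 9:
  L_0(x) = (x - 6)(x - 7)(x - 9) / -140
  L_1(x) = (x - 2)(x - 7)(x - 9) / 12
  L_2(x) = (x - 2)(x - 6)(x - 9) / -10
  L_3(x) = (x - 2)(x - 6)(x - 7) / 42
Then P(x) = -56·L_0(x) - 888·L_1(x) - 1351·L_2(x) - 2709·L_3(x).
Expanding and collecting terms gives P(x) = -3x^3 - 6x^2 - 4x.
Evaluating at x = 3: P(3) = -147.

-147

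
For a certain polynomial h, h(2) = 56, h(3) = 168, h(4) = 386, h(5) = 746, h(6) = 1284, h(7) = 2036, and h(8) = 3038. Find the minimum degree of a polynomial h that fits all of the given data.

Forward differences of the values at t = 2, 3, 4, 5, 6, 7, 8:
  h  : 56  168  386  746  1284  2036  3038
  Δ  : 112  218  360  538  752  1002
  Δ^2: 106  142  178  214  250
  Δ^3: 36  36  36  36
  Δ^4: 0  0  0
  Δ^5: 0  0
  Δ^6: 0
The third differences are constant (36) and nonzero, while all higher differences vanish, so the minimal degree is 3.

3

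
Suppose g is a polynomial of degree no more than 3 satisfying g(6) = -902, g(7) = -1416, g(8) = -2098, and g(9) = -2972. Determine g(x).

Write g(x) = ax^3 + bx^2 + cx + d. Substituting each data point gives a linear system:
  216a + 36b + 6c + d = -902
  343a + 49b + 7c + d = -1416
  512a + 64b + 8c + d = -2098
  729a + 81b + 9c + d = -2972
Solving the system yields a = -4, b = 0, c = -6, d = -2.
So g(x) = -4x^3 - 6x - 2.
Check: g(9) = -2972. ✓

g(x) = -4x^3 - 6x - 2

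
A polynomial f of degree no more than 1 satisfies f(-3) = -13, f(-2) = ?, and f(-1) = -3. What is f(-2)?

On equispaced nodes a degree-1 polynomial has vanishing second forward difference, so
  f(-3) - 2·f(-2) + f(-1) = 0.
Substituting the known values and solving for f(-2):
  -2·f(-2) = 16
  f(-2) = -8.

-8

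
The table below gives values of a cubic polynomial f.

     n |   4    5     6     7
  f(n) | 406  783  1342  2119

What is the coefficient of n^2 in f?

Write f(n) = an^3 + bn^2 + cn + d. Substituting each data point gives a linear system:
  64a + 16b + 4c + d = 406
  125a + 25b + 5c + d = 783
  216a + 36b + 6c + d = 1342
  343a + 49b + 7c + d = 2119
Solving the system yields a = 6, b = 1, c = 2, d = -2.
So f(n) = 6n³ + n² + 2n - 2.
The coefficient of n^2 is 1.

1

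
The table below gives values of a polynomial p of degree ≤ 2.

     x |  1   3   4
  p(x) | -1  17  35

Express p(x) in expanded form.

Write p(x) = ax^2 + bx + c. Substituting each data point gives a linear system:
  a + b + c = -1
  9a + 3b + c = 17
  16a + 4b + c = 35
Solving the system yields a = 3, b = -3, c = -1.
So p(x) = 3x^2 - 3x - 1.
Check: p(1) = -1. ✓

p(x) = 3x^2 - 3x - 1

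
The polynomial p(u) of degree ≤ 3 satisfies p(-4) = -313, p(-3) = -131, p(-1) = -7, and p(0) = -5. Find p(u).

p(u) = 5u^3 - 3u - 5

Write p(u) = au^3 + bu^2 + cu + d. Substituting each data point gives a linear system:
  -64a + 16b - 4c + d = -313
  -27a + 9b - 3c + d = -131
  -a + b - c + d = -7
  d = -5
Solving the system yields a = 5, b = 0, c = -3, d = -5.
So p(u) = 5u^3 - 3u - 5.
Check: p(0) = -5. ✓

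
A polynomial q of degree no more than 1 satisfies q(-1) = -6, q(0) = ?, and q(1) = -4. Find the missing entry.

-5

The 2 known points determine the degree-1 polynomial uniquely.
Write q(x) = ax + b. Substituting each data point gives a linear system:
  -a + b = -6
  a + b = -4
Solving the system yields a = 1, b = -5.
So q(x) = x - 5.
Then q(0) = -5.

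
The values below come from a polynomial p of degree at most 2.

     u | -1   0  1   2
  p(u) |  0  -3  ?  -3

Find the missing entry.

-4

The 3 known points determine the degree-2 polynomial uniquely.
Write p(u) = au^2 + bu + c. Substituting each data point gives a linear system:
  a - b + c = 0
  c = -3
  4a + 2b + c = -3
Solving the system yields a = 1, b = -2, c = -3.
So p(u) = u^2 - 2u - 3.
Then p(1) = -4.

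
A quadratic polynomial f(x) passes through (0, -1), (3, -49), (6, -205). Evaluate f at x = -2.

-29

Using the Lagrange interpolation formula with nodes 0, 3, 6:
  L_0(x) = (x - 3)(x - 6) / 18
  L_1(x) = x(x - 6) / -9
  L_2(x) = x(x - 3) / 18
Then f(x) = -1·L_0(x) - 49·L_1(x) - 205·L_2(x).
Expanding and collecting terms gives f(x) = -6x^2 + 2x - 1.
Evaluating at x = -2: f(-2) = -29.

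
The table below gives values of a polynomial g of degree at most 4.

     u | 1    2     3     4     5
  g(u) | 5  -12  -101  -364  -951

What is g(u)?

g(u) = -2u^4 + 3u^3 - 4u^2 + 4u + 4

Write g(u) = au^4 + bu^3 + cu^2 + du + e. Substituting each data point gives a linear system:
  a + b + c + d + e = 5
  16a + 8b + 4c + 2d + e = -12
  81a + 27b + 9c + 3d + e = -101
  256a + 64b + 16c + 4d + e = -364
  625a + 125b + 25c + 5d + e = -951
Solving the system yields a = -2, b = 3, c = -4, d = 4, e = 4.
So g(u) = -2u^4 + 3u^3 - 4u^2 + 4u + 4.
Check: g(5) = -951. ✓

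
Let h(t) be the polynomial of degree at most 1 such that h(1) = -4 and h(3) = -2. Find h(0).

Using the Lagrange interpolation formula with nodes 1, 3:
  L_0(t) = (t - 3) / -2
  L_1(t) = (t - 1) / 2
Then h(t) = -4·L_0(t) - 2·L_1(t).
Expanding and collecting terms gives h(t) = t - 5.
Evaluating at t = 0: h(0) = -5.

-5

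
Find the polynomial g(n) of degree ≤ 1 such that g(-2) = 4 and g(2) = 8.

Write g(n) = an + b. Substituting each data point gives a linear system:
  -2a + b = 4
  2a + b = 8
Solving the system yields a = 1, b = 6.
So g(n) = n + 6.
Check: g(-2) = 4. ✓

g(n) = n + 6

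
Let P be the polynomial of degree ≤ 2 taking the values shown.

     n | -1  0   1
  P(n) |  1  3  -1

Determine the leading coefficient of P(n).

-3

Write P(n) = an^2 + bn + c. Substituting each data point gives a linear system:
  a - b + c = 1
  c = 3
  a + b + c = -1
Solving the system yields a = -3, b = -1, c = 3.
So P(n) = -3n^2 - n + 3.
The leading coefficient is -3.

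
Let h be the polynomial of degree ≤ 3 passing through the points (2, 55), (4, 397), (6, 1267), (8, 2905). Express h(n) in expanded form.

h(n) = 5n^3 + 6n^2 - 5n + 1

Using the Lagrange interpolation formula with nodes 2, 4, 6, 8:
  L_0(n) = (n - 4)(n - 6)(n - 8) / -48
  L_1(n) = (n - 2)(n - 6)(n - 8) / 16
  L_2(n) = (n - 2)(n - 4)(n - 8) / -16
  L_3(n) = (n - 2)(n - 4)(n - 6) / 48
Then h(n) = 55·L_0(n) + 397·L_1(n) + 1267·L_2(n) + 2905·L_3(n).
Expanding and collecting terms gives h(n) = 5n^3 + 6n^2 - 5n + 1.
Check: h(2) = 55. ✓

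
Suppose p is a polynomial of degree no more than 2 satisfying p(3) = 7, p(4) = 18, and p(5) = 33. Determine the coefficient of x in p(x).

Write p(x) = ax^2 + bx + c. Substituting each data point gives a linear system:
  9a + 3b + c = 7
  16a + 4b + c = 18
  25a + 5b + c = 33
Solving the system yields a = 2, b = -3, c = -2.
So p(x) = 2x^2 - 3x - 2.
The coefficient of x is -3.

-3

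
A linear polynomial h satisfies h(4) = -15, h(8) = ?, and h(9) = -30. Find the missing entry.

-27

The 2 known points determine the degree-1 polynomial uniquely.
Write h(n) = an + b. Substituting each data point gives a linear system:
  4a + b = -15
  9a + b = -30
Solving the system yields a = -3, b = -3.
So h(n) = -3n - 3.
Then h(8) = -27.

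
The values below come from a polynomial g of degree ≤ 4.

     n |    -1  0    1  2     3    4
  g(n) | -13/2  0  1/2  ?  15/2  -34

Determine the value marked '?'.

7

The 5 known points determine the degree-4 polynomial uniquely.
Write g(n) = an^4 + bn^3 + cn^2 + dn + e. Substituting each data point gives a linear system:
  a - b + c - d + e = -13/2
  e = 0
  a + b + c + d + e = 1/2
  81a + 27b + 9c + 3d + e = 15/2
  256a + 64b + 16c + 4d + e = -34
Solving the system yields a = -1, b = 4, c = -2, d = -1/2, e = 0.
So g(n) = -n^4 + 4n^3 - 2n^2 - (1/2)n.
Then g(2) = 7.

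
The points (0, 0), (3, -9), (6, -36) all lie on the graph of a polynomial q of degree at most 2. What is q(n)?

Write q(n) = an^2 + bn + c. Substituting each data point gives a linear system:
  c = 0
  9a + 3b + c = -9
  36a + 6b + c = -36
Solving the system yields a = -1, b = 0, c = 0.
So q(n) = -n^2.
Check: q(0) = 0. ✓

q(n) = -n^2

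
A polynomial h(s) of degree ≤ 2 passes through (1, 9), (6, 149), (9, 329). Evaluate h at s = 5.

105

Using the Lagrange interpolation formula with nodes 1, 6, 9:
  L_0(s) = (s - 6)(s - 9) / 40
  L_1(s) = (s - 1)(s - 9) / -15
  L_2(s) = (s - 1)(s - 6) / 24
Then h(s) = 9·L_0(s) + 149·L_1(s) + 329·L_2(s).
Expanding and collecting terms gives h(s) = 4s² + 5.
Evaluating at s = 5: h(5) = 105.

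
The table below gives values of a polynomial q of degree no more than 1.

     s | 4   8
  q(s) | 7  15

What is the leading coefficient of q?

Write q(s) = as + b. Substituting each data point gives a linear system:
  4a + b = 7
  8a + b = 15
Solving the system yields a = 2, b = -1.
So q(s) = 2s - 1.
The leading coefficient is 2.

2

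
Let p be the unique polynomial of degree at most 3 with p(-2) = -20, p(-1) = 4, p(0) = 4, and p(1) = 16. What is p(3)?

Write p(s) = as^3 + bs^2 + cs + d. Substituting each data point gives a linear system:
  -8a + 4b - 2c + d = -20
  -a + b - c + d = 4
  d = 4
  a + b + c + d = 16
Solving the system yields a = 6, b = 6, c = 0, d = 4.
So p(s) = 6s^3 + 6s^2 + 4.
Then p(3) = 220.

220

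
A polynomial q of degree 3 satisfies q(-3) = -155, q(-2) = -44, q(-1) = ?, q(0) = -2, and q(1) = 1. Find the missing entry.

The 4 known points determine the degree-3 polynomial uniquely.
Write q(t) = at^3 + bt^2 + ct + d. Substituting each data point gives a linear system:
  -27a + 9b - 3c + d = -155
  -8a + 4b - 2c + d = -44
  d = -2
  a + b + c + d = 1
Solving the system yields a = 6, b = 0, c = -3, d = -2.
So q(t) = 6t³ - 3t - 2.
Then q(-1) = -5.

-5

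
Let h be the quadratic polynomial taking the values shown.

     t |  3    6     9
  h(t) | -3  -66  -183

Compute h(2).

6

Forward differences of the values at t = 3, 6, 9:
  h  : -3  -66  -183
  Δ  : -63  -117
  Δ^2: -54
The second differences are constant, confirming degree 2.
Interpolating (Newton forward form) and evaluating at t = 2 gives h(2) = 6.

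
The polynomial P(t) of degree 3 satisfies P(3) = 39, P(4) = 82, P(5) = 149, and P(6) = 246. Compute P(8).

554

Write P(t) = at^3 + bt^2 + ct + d. Substituting each data point gives a linear system:
  27a + 9b + 3c + d = 39
  64a + 16b + 4c + d = 82
  125a + 25b + 5c + d = 149
  216a + 36b + 6c + d = 246
Solving the system yields a = 1, b = 0, c = 6, d = -6.
So P(t) = t³ + 6t - 6.
Then P(8) = 554.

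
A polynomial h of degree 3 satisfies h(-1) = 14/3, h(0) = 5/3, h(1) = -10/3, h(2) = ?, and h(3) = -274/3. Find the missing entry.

The 4 known points determine the degree-3 polynomial uniquely.
Write h(t) = at^3 + bt^2 + ct + d. Substituting each data point gives a linear system:
  -a + b - c + d = 14/3
  d = 5/3
  a + b + c + d = -10/3
  27a + 9b + 3c + d = -274/3
Solving the system yields a = -3, b = -1, c = -1, d = 5/3.
So h(t) = -3t^3 - t^2 - t + 5/3.
Then h(2) = -85/3.

-85/3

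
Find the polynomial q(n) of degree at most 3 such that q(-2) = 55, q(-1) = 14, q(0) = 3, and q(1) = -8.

Write q(n) = an^3 + bn^2 + cn + d. Substituting each data point gives a linear system:
  -8a + 4b - 2c + d = 55
  -a + b - c + d = 14
  d = 3
  a + b + c + d = -8
Solving the system yields a = -5, b = 0, c = -6, d = 3.
So q(n) = -5n^3 - 6n + 3.
Check: q(1) = -8. ✓

q(n) = -5n^3 - 6n + 3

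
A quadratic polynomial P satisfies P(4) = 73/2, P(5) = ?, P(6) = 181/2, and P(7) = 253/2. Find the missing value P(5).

121/2

On equispaced nodes a degree-2 polynomial has vanishing third forward difference, so
  - P(4) + 3·P(5) - 3·P(6) + P(7) = 0.
Substituting the known values and solving for P(5):
  3·P(5) = 363/2
  P(5) = 121/2.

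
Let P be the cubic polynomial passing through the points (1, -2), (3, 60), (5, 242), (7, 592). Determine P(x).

P(x) = x^3 + 6x^2 - 6x - 3

Using the Lagrange interpolation formula with nodes 1, 3, 5, 7:
  L_0(x) = (x - 3)(x - 5)(x - 7) / -48
  L_1(x) = (x - 1)(x - 5)(x - 7) / 16
  L_2(x) = (x - 1)(x - 3)(x - 7) / -16
  L_3(x) = (x - 1)(x - 3)(x - 5) / 48
Then P(x) = -2·L_0(x) + 60·L_1(x) + 242·L_2(x) + 592·L_3(x).
Expanding and collecting terms gives P(x) = x³ + 6x² - 6x - 3.
Check: P(7) = 592. ✓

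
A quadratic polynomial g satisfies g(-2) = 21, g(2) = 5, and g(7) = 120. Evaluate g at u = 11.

320

Using the Lagrange interpolation formula with nodes -2, 2, 7:
  L_0(u) = (u - 2)(u - 7) / 36
  L_1(u) = (u + 2)(u - 7) / -20
  L_2(u) = (u + 2)(u - 2) / 45
Then g(u) = 21·L_0(u) + 5·L_1(u) + 120·L_2(u).
Expanding and collecting terms gives g(u) = 3u^2 - 4u + 1.
Evaluating at u = 11: g(11) = 320.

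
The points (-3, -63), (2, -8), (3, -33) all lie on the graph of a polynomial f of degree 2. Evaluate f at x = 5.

-119

Using the Lagrange interpolation formula with nodes -3, 2, 3:
  L_0(x) = (x - 2)(x - 3) / 30
  L_1(x) = (x + 3)(x - 3) / -5
  L_2(x) = (x + 3)(x - 2) / 6
Then f(x) = -63·L_0(x) - 8·L_1(x) - 33·L_2(x).
Expanding and collecting terms gives f(x) = -6x² + 5x + 6.
Evaluating at x = 5: f(5) = -119.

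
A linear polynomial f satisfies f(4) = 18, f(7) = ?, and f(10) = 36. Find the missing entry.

27

The 2 known points determine the degree-1 polynomial uniquely.
Write f(n) = an + b. Substituting each data point gives a linear system:
  4a + b = 18
  10a + b = 36
Solving the system yields a = 3, b = 6.
So f(n) = 3n + 6.
Then f(7) = 27.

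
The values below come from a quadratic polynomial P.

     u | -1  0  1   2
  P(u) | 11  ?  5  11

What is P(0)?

5

On equispaced nodes a degree-2 polynomial has vanishing third forward difference, so
  - P(-1) + 3·P(0) - 3·P(1) + P(2) = 0.
Substituting the known values and solving for P(0):
  3·P(0) = 15
  P(0) = 5.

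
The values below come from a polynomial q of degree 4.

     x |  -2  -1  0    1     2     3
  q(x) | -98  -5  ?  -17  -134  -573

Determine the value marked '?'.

0

On equispaced nodes a degree-4 polynomial has vanishing fifth forward difference, so
  - q(-2) + 5·q(-1) - 10·q(0) + 10·q(1) - 5·q(2) + q(3) = 0.
Substituting the known values and solving for q(0):
  -10·q(0) = 0
  q(0) = 0.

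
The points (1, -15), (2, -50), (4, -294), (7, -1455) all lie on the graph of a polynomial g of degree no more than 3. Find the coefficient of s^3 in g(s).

Write g(s) = as^3 + bs^2 + cs + d. Substituting each data point gives a linear system:
  a + b + c + d = -15
  8a + 4b + 2c + d = -50
  64a + 16b + 4c + d = -294
  343a + 49b + 7c + d = -1455
Solving the system yields a = -4, b = -1, c = -4, d = -6.
So g(s) = -4s^3 - s^2 - 4s - 6.
The leading coefficient is -4.

-4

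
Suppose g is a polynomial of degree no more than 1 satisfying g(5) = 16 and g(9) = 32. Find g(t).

g(t) = 4t - 4

Write g(t) = at + b. Substituting each data point gives a linear system:
  5a + b = 16
  9a + b = 32
Solving the system yields a = 4, b = -4.
So g(t) = 4t - 4.
Check: g(9) = 32. ✓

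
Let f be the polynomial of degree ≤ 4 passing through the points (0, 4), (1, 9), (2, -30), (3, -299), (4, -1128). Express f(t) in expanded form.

Write f(t) = at^4 + bt^3 + ct^2 + dt + e. Substituting each data point gives a linear system:
  e = 4
  a + b + c + d + e = 9
  16a + 8b + 4c + 2d + e = -30
  81a + 27b + 9c + 3d + e = -299
  256a + 64b + 16c + 4d + e = -1128
Solving the system yields a = -6, b = 5, c = 5, d = 1, e = 4.
So f(t) = -6t^4 + 5t^3 + 5t^2 + t + 4.
Check: f(1) = 9. ✓

f(t) = -6t^4 + 5t^3 + 5t^2 + t + 4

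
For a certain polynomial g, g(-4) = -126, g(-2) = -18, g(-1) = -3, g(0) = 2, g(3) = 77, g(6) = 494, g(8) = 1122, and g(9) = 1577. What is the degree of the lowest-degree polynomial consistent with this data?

3

Divided differences on the nodes -4, -2, -1, 0, 3, 6, 8, 9:
  order 0: -126  -18  -3  2  77  494  1122  1577
  order 1: 54  15  5  25  139  314  455
  order 2: -13  -5  5  19  35  47
  order 3: 2  2  2  2  2
  order 4: 0  0  0  0
  order 5: 0  0  0
  order 6: 0  0
  order 7: 0
The order-3 divided differences are all 2 (nonzero) and every higher order vanishes, so the data lies on a polynomial of degree exactly 3.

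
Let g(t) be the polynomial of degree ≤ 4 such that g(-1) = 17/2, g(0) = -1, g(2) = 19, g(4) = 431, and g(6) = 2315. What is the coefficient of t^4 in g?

2

Write g(t) = at^4 + bt^3 + ct^2 + dt + e. Substituting each data point gives a linear system:
  a - b + c - d + e = 17/2
  e = -1
  16a + 8b + 4c + 2d + e = 19
  256a + 64b + 16c + 4d + e = 431
  1296a + 216b + 36c + 6d + e = 2315
Solving the system yields a = 2, b = -3/2, c = 2, d = -4, e = -1.
So g(t) = 2t^4 - (3/2)t^3 + 2t^2 - 4t - 1.
The leading coefficient is 2.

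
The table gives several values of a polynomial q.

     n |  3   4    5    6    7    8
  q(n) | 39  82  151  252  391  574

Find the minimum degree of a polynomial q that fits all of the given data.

Forward differences of the values at n = 3, 4, 5, 6, 7, 8:
  q  : 39  82  151  252  391  574
  Δ  : 43  69  101  139  183
  Δ^2: 26  32  38  44
  Δ^3: 6  6  6
  Δ^4: 0  0
  Δ^5: 0
The third differences are constant (6) and nonzero, while all higher differences vanish, so the minimal degree is 3.

3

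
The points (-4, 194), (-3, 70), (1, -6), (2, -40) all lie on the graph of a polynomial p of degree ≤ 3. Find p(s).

p(s) = -4s^3 - 3s^2 + 3s - 2

Using the Lagrange interpolation formula with nodes -4, -3, 1, 2:
  L_0(s) = (s + 3)(s - 1)(s - 2) / -30
  L_1(s) = (s + 4)(s - 1)(s - 2) / 20
  L_2(s) = (s + 4)(s + 3)(s - 2) / -20
  L_3(s) = (s + 4)(s + 3)(s - 1) / 30
Then p(s) = 194·L_0(s) + 70·L_1(s) - 6·L_2(s) - 40·L_3(s).
Expanding and collecting terms gives p(s) = -4s^3 - 3s^2 + 3s - 2.
Check: p(-3) = 70. ✓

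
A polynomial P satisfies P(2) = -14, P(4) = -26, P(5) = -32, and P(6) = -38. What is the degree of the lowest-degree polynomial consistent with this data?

Divided differences on the nodes 2, 4, 5, 6:
  order 0: -14  -26  -32  -38
  order 1: -6  -6  -6
  order 2: 0  0
  order 3: 0
The order-1 divided differences are all -6 (nonzero) and every higher order vanishes, so the data lies on a polynomial of degree exactly 1.

1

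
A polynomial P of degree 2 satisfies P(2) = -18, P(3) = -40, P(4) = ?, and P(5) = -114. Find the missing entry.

-72

On equispaced nodes a degree-2 polynomial has vanishing third forward difference, so
  - P(2) + 3·P(3) - 3·P(4) + P(5) = 0.
Substituting the known values and solving for P(4):
  -3·P(4) = 216
  P(4) = -72.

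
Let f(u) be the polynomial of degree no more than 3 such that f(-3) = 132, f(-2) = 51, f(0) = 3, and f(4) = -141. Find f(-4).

Using the Lagrange interpolation formula with nodes -3, -2, 0, 4:
  L_0(u) = (u + 2)u(u - 4) / -21
  L_1(u) = (u + 3)u(u - 4) / 12
  L_2(u) = (u + 3)(u + 2)(u - 4) / -24
  L_3(u) = (u + 3)(u + 2)u / 168
Then f(u) = 132·L_0(u) + 51·L_1(u) + 3·L_2(u) - 141·L_3(u).
Expanding and collecting terms gives f(u) = -3u³ + 4u² - 4u + 3.
Evaluating at u = -4: f(-4) = 275.

275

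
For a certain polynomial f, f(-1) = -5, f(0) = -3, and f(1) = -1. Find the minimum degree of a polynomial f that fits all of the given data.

Forward differences of the values at u = -1, 0, 1:
  f  : -5  -3  -1
  Δ  : 2  2
  Δ^2: 0
The first differences are constant (2) and nonzero, while all higher differences vanish, so the minimal degree is 1.

1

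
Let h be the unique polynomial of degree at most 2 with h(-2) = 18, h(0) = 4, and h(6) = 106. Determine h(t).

h(t) = 3t^2 - t + 4

Using the Lagrange interpolation formula with nodes -2, 0, 6:
  L_0(t) = t(t - 6) / 16
  L_1(t) = (t + 2)(t - 6) / -12
  L_2(t) = (t + 2)t / 48
Then h(t) = 18·L_0(t) + 4·L_1(t) + 106·L_2(t).
Expanding and collecting terms gives h(t) = 3t^2 - t + 4.
Check: h(0) = 4. ✓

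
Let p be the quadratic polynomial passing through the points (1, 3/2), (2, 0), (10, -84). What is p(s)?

p(s) = -s^2 + (3/2)s + 1

Write p(s) = as^2 + bs + c. Substituting each data point gives a linear system:
  a + b + c = 3/2
  4a + 2b + c = 0
  100a + 10b + c = -84
Solving the system yields a = -1, b = 3/2, c = 1.
So p(s) = -s^2 + (3/2)s + 1.
Check: p(10) = -84. ✓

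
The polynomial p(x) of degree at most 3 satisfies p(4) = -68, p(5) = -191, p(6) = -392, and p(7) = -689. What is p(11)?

Forward differences of the values at x = 4, 5, 6, 7:
  p  : -68  -191  -392  -689
  Δ  : -123  -201  -297
  Δ^2: -78  -96
  Δ^3: -18
The third differences are constant, confirming degree 3.
Interpolating (Newton forward form) and evaluating at x = 11 gives p(11) = -3197.

-3197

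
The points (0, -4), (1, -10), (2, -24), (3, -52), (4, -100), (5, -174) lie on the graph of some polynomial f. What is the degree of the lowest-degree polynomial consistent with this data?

3

Forward differences of the values at u = 0, 1, 2, 3, 4, 5:
  f  : -4  -10  -24  -52  -100  -174
  Δ  : -6  -14  -28  -48  -74
  Δ^2: -8  -14  -20  -26
  Δ^3: -6  -6  -6
  Δ^4: 0  0
  Δ^5: 0
The third differences are constant (-6) and nonzero, while all higher differences vanish, so the minimal degree is 3.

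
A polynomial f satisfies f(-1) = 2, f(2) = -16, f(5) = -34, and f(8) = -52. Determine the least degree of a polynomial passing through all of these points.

1

Forward differences of the values at s = -1, 2, 5, 8:
  f  : 2  -16  -34  -52
  Δ  : -18  -18  -18
  Δ^2: 0  0
  Δ^3: 0
The first differences are constant (-18) and nonzero, while all higher differences vanish, so the minimal degree is 1.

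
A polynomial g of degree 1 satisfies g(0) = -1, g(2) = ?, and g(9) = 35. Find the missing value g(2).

The 2 known points determine the degree-1 polynomial uniquely.
Write g(n) = an + b. Substituting each data point gives a linear system:
  b = -1
  9a + b = 35
Solving the system yields a = 4, b = -1.
So g(n) = 4n - 1.
Then g(2) = 7.

7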